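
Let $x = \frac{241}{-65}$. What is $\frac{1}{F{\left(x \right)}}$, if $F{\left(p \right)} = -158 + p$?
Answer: $- \frac{65}{10511} \approx -0.006184$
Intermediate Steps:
$x = - \frac{241}{65}$ ($x = 241 \left(- \frac{1}{65}\right) = - \frac{241}{65} \approx -3.7077$)
$\frac{1}{F{\left(x \right)}} = \frac{1}{-158 - \frac{241}{65}} = \frac{1}{- \frac{10511}{65}} = - \frac{65}{10511}$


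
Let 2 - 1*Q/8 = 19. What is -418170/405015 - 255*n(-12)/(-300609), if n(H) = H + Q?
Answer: -3133131814/2705581203 ≈ -1.1580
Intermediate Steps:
Q = -136 (Q = 16 - 8*19 = 16 - 152 = -136)
n(H) = -136 + H (n(H) = H - 136 = -136 + H)
-418170/405015 - 255*n(-12)/(-300609) = -418170/405015 - 255*(-136 - 12)/(-300609) = -418170*1/405015 - 255*(-148)*(-1/300609) = -27878/27001 + 37740*(-1/300609) = -27878/27001 - 12580/100203 = -3133131814/2705581203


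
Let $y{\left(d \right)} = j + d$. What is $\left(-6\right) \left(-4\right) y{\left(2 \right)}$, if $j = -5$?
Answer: $-72$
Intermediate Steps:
$y{\left(d \right)} = -5 + d$
$\left(-6\right) \left(-4\right) y{\left(2 \right)} = \left(-6\right) \left(-4\right) \left(-5 + 2\right) = 24 \left(-3\right) = -72$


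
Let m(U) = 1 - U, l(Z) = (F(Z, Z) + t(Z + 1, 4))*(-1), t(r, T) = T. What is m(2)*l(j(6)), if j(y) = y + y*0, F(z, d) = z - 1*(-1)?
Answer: 11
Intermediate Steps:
F(z, d) = 1 + z (F(z, d) = z + 1 = 1 + z)
j(y) = y (j(y) = y + 0 = y)
l(Z) = -5 - Z (l(Z) = ((1 + Z) + 4)*(-1) = (5 + Z)*(-1) = -5 - Z)
m(2)*l(j(6)) = (1 - 1*2)*(-5 - 1*6) = (1 - 2)*(-5 - 6) = -1*(-11) = 11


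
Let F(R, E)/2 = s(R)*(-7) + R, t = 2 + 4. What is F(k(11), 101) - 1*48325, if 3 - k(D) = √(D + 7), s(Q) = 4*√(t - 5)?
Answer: -48375 - 6*√2 ≈ -48384.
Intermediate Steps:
t = 6
s(Q) = 4 (s(Q) = 4*√(6 - 5) = 4*√1 = 4*1 = 4)
k(D) = 3 - √(7 + D) (k(D) = 3 - √(D + 7) = 3 - √(7 + D))
F(R, E) = -56 + 2*R (F(R, E) = 2*(4*(-7) + R) = 2*(-28 + R) = -56 + 2*R)
F(k(11), 101) - 1*48325 = (-56 + 2*(3 - √(7 + 11))) - 1*48325 = (-56 + 2*(3 - √18)) - 48325 = (-56 + 2*(3 - 3*√2)) - 48325 = (-56 + (6 - 6*√2)) - 48325 = (-50 - 6*√2) - 48325 = -48375 - 6*√2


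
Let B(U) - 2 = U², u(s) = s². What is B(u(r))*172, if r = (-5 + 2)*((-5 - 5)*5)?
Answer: 87075000344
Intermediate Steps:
r = 150 (r = -(-30)*5 = -3*(-50) = 150)
B(U) = 2 + U²
B(u(r))*172 = (2 + (150²)²)*172 = (2 + 22500²)*172 = (2 + 506250000)*172 = 506250002*172 = 87075000344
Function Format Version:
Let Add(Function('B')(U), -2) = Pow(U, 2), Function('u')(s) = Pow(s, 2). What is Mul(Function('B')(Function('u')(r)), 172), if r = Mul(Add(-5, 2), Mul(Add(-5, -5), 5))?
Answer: 87075000344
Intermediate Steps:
r = 150 (r = Mul(-3, Mul(-10, 5)) = Mul(-3, -50) = 150)
Function('B')(U) = Add(2, Pow(U, 2))
Mul(Function('B')(Function('u')(r)), 172) = Mul(Add(2, Pow(Pow(150, 2), 2)), 172) = Mul(Add(2, Pow(22500, 2)), 172) = Mul(Add(2, 506250000), 172) = Mul(506250002, 172) = 87075000344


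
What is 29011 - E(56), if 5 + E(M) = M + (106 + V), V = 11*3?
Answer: 28821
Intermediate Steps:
V = 33
E(M) = 134 + M (E(M) = -5 + (M + (106 + 33)) = -5 + (M + 139) = -5 + (139 + M) = 134 + M)
29011 - E(56) = 29011 - (134 + 56) = 29011 - 1*190 = 29011 - 190 = 28821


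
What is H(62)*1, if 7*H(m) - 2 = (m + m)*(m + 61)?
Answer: 15254/7 ≈ 2179.1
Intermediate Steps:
H(m) = 2/7 + 2*m*(61 + m)/7 (H(m) = 2/7 + ((m + m)*(m + 61))/7 = 2/7 + ((2*m)*(61 + m))/7 = 2/7 + (2*m*(61 + m))/7 = 2/7 + 2*m*(61 + m)/7)
H(62)*1 = (2/7 + (2/7)*62**2 + (122/7)*62)*1 = (2/7 + (2/7)*3844 + 7564/7)*1 = (2/7 + 7688/7 + 7564/7)*1 = (15254/7)*1 = 15254/7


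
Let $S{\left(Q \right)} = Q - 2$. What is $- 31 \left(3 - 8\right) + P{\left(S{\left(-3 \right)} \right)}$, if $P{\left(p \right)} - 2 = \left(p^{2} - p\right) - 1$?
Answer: $186$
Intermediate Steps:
$S{\left(Q \right)} = -2 + Q$
$P{\left(p \right)} = 1 + p^{2} - p$ ($P{\left(p \right)} = 2 - \left(1 + p - p^{2}\right) = 1 + p^{2} - p$)
$- 31 \left(3 - 8\right) + P{\left(S{\left(-3 \right)} \right)} = - 31 \left(3 - 8\right) + \left(1 + \left(-2 - 3\right)^{2} - \left(-2 - 3\right)\right) = - 31 \left(3 - 8\right) + \left(1 + \left(-5\right)^{2} - -5\right) = \left(-31\right) \left(-5\right) + \left(1 + 25 + 5\right) = 155 + 31 = 186$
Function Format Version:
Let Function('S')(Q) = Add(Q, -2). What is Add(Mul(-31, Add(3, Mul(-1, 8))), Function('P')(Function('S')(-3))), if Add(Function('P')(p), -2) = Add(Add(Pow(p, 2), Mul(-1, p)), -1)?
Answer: 186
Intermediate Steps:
Function('S')(Q) = Add(-2, Q)
Function('P')(p) = Add(1, Pow(p, 2), Mul(-1, p)) (Function('P')(p) = Add(2, Add(Add(Pow(p, 2), Mul(-1, p)), -1)) = Add(2, Add(-1, Pow(p, 2), Mul(-1, p))) = Add(1, Pow(p, 2), Mul(-1, p)))
Add(Mul(-31, Add(3, Mul(-1, 8))), Function('P')(Function('S')(-3))) = Add(Mul(-31, Add(3, Mul(-1, 8))), Add(1, Pow(Add(-2, -3), 2), Mul(-1, Add(-2, -3)))) = Add(Mul(-31, Add(3, -8)), Add(1, Pow(-5, 2), Mul(-1, -5))) = Add(Mul(-31, -5), Add(1, 25, 5)) = Add(155, 31) = 186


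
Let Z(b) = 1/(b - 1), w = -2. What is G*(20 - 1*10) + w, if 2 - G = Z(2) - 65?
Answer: 658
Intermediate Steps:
Z(b) = 1/(-1 + b)
G = 66 (G = 2 - (1/(-1 + 2) - 65) = 2 - (1/1 - 65) = 2 - (1 - 65) = 2 - 1*(-64) = 2 + 64 = 66)
G*(20 - 1*10) + w = 66*(20 - 1*10) - 2 = 66*(20 - 10) - 2 = 66*10 - 2 = 660 - 2 = 658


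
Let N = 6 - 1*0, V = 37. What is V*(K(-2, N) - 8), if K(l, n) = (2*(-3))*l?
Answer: 148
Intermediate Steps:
N = 6 (N = 6 + 0 = 6)
K(l, n) = -6*l
V*(K(-2, N) - 8) = 37*(-6*(-2) - 8) = 37*(12 - 8) = 37*4 = 148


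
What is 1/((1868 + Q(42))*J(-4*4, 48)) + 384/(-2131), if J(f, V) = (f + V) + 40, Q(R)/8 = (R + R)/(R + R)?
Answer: -51865517/287838432 ≈ -0.18019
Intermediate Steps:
Q(R) = 8 (Q(R) = 8*((R + R)/(R + R)) = 8*((2*R)/((2*R))) = 8*((2*R)*(1/(2*R))) = 8*1 = 8)
J(f, V) = 40 + V + f (J(f, V) = (V + f) + 40 = 40 + V + f)
1/((1868 + Q(42))*J(-4*4, 48)) + 384/(-2131) = 1/((1868 + 8)*(40 + 48 - 4*4)) + 384/(-2131) = 1/(1876*(40 + 48 - 16)) + 384*(-1/2131) = (1/1876)/72 - 384/2131 = (1/1876)*(1/72) - 384/2131 = 1/135072 - 384/2131 = -51865517/287838432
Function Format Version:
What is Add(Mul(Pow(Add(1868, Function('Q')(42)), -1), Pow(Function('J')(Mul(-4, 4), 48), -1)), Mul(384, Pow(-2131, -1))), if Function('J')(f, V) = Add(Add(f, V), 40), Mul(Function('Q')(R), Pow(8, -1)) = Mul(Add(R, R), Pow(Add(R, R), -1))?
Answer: Rational(-51865517, 287838432) ≈ -0.18019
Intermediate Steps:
Function('Q')(R) = 8 (Function('Q')(R) = Mul(8, Mul(Add(R, R), Pow(Add(R, R), -1))) = Mul(8, Mul(Mul(2, R), Pow(Mul(2, R), -1))) = Mul(8, Mul(Mul(2, R), Mul(Rational(1, 2), Pow(R, -1)))) = Mul(8, 1) = 8)
Function('J')(f, V) = Add(40, V, f) (Function('J')(f, V) = Add(Add(V, f), 40) = Add(40, V, f))
Add(Mul(Pow(Add(1868, Function('Q')(42)), -1), Pow(Function('J')(Mul(-4, 4), 48), -1)), Mul(384, Pow(-2131, -1))) = Add(Mul(Pow(Add(1868, 8), -1), Pow(Add(40, 48, Mul(-4, 4)), -1)), Mul(384, Pow(-2131, -1))) = Add(Mul(Pow(1876, -1), Pow(Add(40, 48, -16), -1)), Mul(384, Rational(-1, 2131))) = Add(Mul(Rational(1, 1876), Pow(72, -1)), Rational(-384, 2131)) = Add(Mul(Rational(1, 1876), Rational(1, 72)), Rational(-384, 2131)) = Add(Rational(1, 135072), Rational(-384, 2131)) = Rational(-51865517, 287838432)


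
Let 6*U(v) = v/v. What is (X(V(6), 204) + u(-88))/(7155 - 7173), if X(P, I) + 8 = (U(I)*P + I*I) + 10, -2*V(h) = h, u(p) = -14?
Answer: -83207/36 ≈ -2311.3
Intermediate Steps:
U(v) = 1/6 (U(v) = (v/v)/6 = (1/6)*1 = 1/6)
V(h) = -h/2
X(P, I) = 2 + I**2 + P/6 (X(P, I) = -8 + ((P/6 + I*I) + 10) = -8 + ((P/6 + I**2) + 10) = -8 + ((I**2 + P/6) + 10) = -8 + (10 + I**2 + P/6) = 2 + I**2 + P/6)
(X(V(6), 204) + u(-88))/(7155 - 7173) = ((2 + 204**2 + (-1/2*6)/6) - 14)/(7155 - 7173) = ((2 + 41616 + (1/6)*(-3)) - 14)/(-18) = ((2 + 41616 - 1/2) - 14)*(-1/18) = (83235/2 - 14)*(-1/18) = (83207/2)*(-1/18) = -83207/36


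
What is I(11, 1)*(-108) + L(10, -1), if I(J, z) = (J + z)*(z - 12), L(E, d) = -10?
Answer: 14246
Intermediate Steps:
I(J, z) = (-12 + z)*(J + z) (I(J, z) = (J + z)*(-12 + z) = (-12 + z)*(J + z))
I(11, 1)*(-108) + L(10, -1) = (1**2 - 12*11 - 12*1 + 11*1)*(-108) - 10 = (1 - 132 - 12 + 11)*(-108) - 10 = -132*(-108) - 10 = 14256 - 10 = 14246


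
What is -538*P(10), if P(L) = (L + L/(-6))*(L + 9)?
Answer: -255550/3 ≈ -85183.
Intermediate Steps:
P(L) = 5*L*(9 + L)/6 (P(L) = (L + L*(-1/6))*(9 + L) = (L - L/6)*(9 + L) = (5*L/6)*(9 + L) = 5*L*(9 + L)/6)
-538*P(10) = -1345*10*(9 + 10)/3 = -1345*10*19/3 = -538*475/3 = -255550/3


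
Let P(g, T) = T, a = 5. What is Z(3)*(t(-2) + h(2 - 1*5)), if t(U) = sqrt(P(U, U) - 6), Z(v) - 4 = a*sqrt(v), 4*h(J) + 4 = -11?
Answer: -(4 + 5*sqrt(3))*(15 - 8*I*sqrt(2))/4 ≈ -47.476 + 35.809*I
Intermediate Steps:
h(J) = -15/4 (h(J) = -1 + (1/4)*(-11) = -1 - 11/4 = -15/4)
Z(v) = 4 + 5*sqrt(v)
t(U) = sqrt(-6 + U) (t(U) = sqrt(U - 6) = sqrt(-6 + U))
Z(3)*(t(-2) + h(2 - 1*5)) = (4 + 5*sqrt(3))*(sqrt(-6 - 2) - 15/4) = (4 + 5*sqrt(3))*(sqrt(-8) - 15/4) = (4 + 5*sqrt(3))*(2*I*sqrt(2) - 15/4) = (4 + 5*sqrt(3))*(-15/4 + 2*I*sqrt(2))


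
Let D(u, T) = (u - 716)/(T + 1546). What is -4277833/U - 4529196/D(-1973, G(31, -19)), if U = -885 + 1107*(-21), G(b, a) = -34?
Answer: 165270922595401/64890948 ≈ 2.5469e+6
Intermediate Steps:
U = -24132 (U = -885 - 23247 = -24132)
D(u, T) = (-716 + u)/(1546 + T)
-4277833/U - 4529196/D(-1973, G(31, -19)) = -4277833/(-24132) - 4529196*(1546 - 34)/(-716 - 1973) = -4277833*(-1/24132) - 4529196/(-2689/1512) = 4277833/24132 - 4529196/((1/1512)*(-2689)) = 4277833/24132 - 4529196/(-2689/1512) = 4277833/24132 - 4529196*(-1512/2689) = 4277833/24132 + 6848144352/2689 = 165270922595401/64890948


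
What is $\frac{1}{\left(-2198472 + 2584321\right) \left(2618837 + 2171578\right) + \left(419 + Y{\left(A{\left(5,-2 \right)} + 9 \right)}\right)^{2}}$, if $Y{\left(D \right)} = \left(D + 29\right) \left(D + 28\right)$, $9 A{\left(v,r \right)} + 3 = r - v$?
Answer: $\frac{6561}{12127220360135560} \approx 5.4101 \cdot 10^{-13}$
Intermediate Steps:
$A{\left(v,r \right)} = - \frac{1}{3} - \frac{v}{9} + \frac{r}{9}$ ($A{\left(v,r \right)} = - \frac{1}{3} + \frac{r - v}{9} = - \frac{1}{3} + \left(- \frac{v}{9} + \frac{r}{9}\right) = - \frac{1}{3} - \frac{v}{9} + \frac{r}{9}$)
$Y{\left(D \right)} = \left(28 + D\right) \left(29 + D\right)$ ($Y{\left(D \right)} = \left(29 + D\right) \left(28 + D\right) = \left(28 + D\right) \left(29 + D\right)$)
$\frac{1}{\left(-2198472 + 2584321\right) \left(2618837 + 2171578\right) + \left(419 + Y{\left(A{\left(5,-2 \right)} + 9 \right)}\right)^{2}} = \frac{1}{\left(-2198472 + 2584321\right) \left(2618837 + 2171578\right) + \left(419 + \left(812 + \left(\left(- \frac{1}{3} - \frac{5}{9} + \frac{1}{9} \left(-2\right)\right) + 9\right)^{2} + 57 \left(\left(- \frac{1}{3} - \frac{5}{9} + \frac{1}{9} \left(-2\right)\right) + 9\right)\right)\right)^{2}} = \frac{1}{385849 \cdot 4790415 + \left(419 + \left(812 + \left(\left(- \frac{1}{3} - \frac{5}{9} - \frac{2}{9}\right) + 9\right)^{2} + 57 \left(\left(- \frac{1}{3} - \frac{5}{9} - \frac{2}{9}\right) + 9\right)\right)\right)^{2}} = \frac{1}{1848376837335 + \left(419 + \left(812 + \left(- \frac{10}{9} + 9\right)^{2} + 57 \left(- \frac{10}{9} + 9\right)\right)\right)^{2}} = \frac{1}{1848376837335 + \left(419 + \left(812 + \left(\frac{71}{9}\right)^{2} + 57 \cdot \frac{71}{9}\right)\right)^{2}} = \frac{1}{1848376837335 + \left(419 + \left(812 + \frac{5041}{81} + \frac{1349}{3}\right)\right)^{2}} = \frac{1}{1848376837335 + \left(419 + \frac{107236}{81}\right)^{2}} = \frac{1}{1848376837335 + \left(\frac{141175}{81}\right)^{2}} = \frac{1}{1848376837335 + \frac{19930380625}{6561}} = \frac{1}{\frac{12127220360135560}{6561}} = \frac{6561}{12127220360135560}$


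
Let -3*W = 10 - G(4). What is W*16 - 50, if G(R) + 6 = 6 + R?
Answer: -82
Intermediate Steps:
G(R) = R (G(R) = -6 + (6 + R) = R)
W = -2 (W = -(10 - 1*4)/3 = -(10 - 4)/3 = -⅓*6 = -2)
W*16 - 50 = -2*16 - 50 = -32 - 50 = -82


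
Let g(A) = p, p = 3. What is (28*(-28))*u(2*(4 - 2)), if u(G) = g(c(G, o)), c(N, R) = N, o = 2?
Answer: -2352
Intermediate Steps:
g(A) = 3
u(G) = 3
(28*(-28))*u(2*(4 - 2)) = (28*(-28))*3 = -784*3 = -2352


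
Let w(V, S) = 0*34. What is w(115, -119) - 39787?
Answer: -39787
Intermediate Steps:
w(V, S) = 0
w(115, -119) - 39787 = 0 - 39787 = -39787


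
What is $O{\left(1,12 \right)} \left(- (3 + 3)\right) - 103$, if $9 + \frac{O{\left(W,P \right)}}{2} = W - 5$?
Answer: $53$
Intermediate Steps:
$O{\left(W,P \right)} = -28 + 2 W$ ($O{\left(W,P \right)} = -18 + 2 \left(W - 5\right) = -18 + 2 \left(-5 + W\right) = -18 + \left(-10 + 2 W\right) = -28 + 2 W$)
$O{\left(1,12 \right)} \left(- (3 + 3)\right) - 103 = \left(-28 + 2 \cdot 1\right) \left(- (3 + 3)\right) - 103 = \left(-28 + 2\right) \left(\left(-1\right) 6\right) - 103 = \left(-26\right) \left(-6\right) - 103 = 156 - 103 = 53$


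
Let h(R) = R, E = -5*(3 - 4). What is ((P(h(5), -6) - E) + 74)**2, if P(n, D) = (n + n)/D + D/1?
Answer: 33856/9 ≈ 3761.8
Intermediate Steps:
E = 5 (E = -5*(-1) = 5)
P(n, D) = D + 2*n/D (P(n, D) = (2*n)/D + D*1 = 2*n/D + D = D + 2*n/D)
((P(h(5), -6) - E) + 74)**2 = (((-6 + 2*5/(-6)) - 1*5) + 74)**2 = (((-6 + 2*5*(-1/6)) - 5) + 74)**2 = (((-6 - 5/3) - 5) + 74)**2 = ((-23/3 - 5) + 74)**2 = (-38/3 + 74)**2 = (184/3)**2 = 33856/9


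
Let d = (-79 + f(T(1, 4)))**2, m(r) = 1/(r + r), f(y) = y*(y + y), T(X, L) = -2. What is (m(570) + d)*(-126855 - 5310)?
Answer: -50634534951/76 ≈ -6.6624e+8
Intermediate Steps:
f(y) = 2*y**2 (f(y) = y*(2*y) = 2*y**2)
m(r) = 1/(2*r)
d = 5041 (d = (-79 + 2*(-2)**2)**2 = (-79 + 2*4)**2 = (-79 + 8)**2 = (-71)**2 = 5041)
(m(570) + d)*(-126855 - 5310) = ((1/2)/570 + 5041)*(-126855 - 5310) = ((1/2)*(1/570) + 5041)*(-132165) = (1/1140 + 5041)*(-132165) = (5746741/1140)*(-132165) = -50634534951/76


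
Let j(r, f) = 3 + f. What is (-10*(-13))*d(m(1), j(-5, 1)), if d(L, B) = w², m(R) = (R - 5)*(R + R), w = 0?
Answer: 0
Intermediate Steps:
m(R) = 2*R*(-5 + R) (m(R) = (-5 + R)*(2*R) = 2*R*(-5 + R))
d(L, B) = 0 (d(L, B) = 0² = 0)
(-10*(-13))*d(m(1), j(-5, 1)) = -10*(-13)*0 = 130*0 = 0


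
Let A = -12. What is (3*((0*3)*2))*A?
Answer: 0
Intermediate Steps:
(3*((0*3)*2))*A = (3*((0*3)*2))*(-12) = (3*(0*2))*(-12) = (3*0)*(-12) = 0*(-12) = 0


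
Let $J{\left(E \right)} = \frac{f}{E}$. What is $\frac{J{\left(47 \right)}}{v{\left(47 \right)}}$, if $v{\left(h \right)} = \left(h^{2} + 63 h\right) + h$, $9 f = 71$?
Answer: $\frac{71}{2206791} \approx 3.2173 \cdot 10^{-5}$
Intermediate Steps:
$f = \frac{71}{9}$ ($f = \frac{1}{9} \cdot 71 = \frac{71}{9} \approx 7.8889$)
$J{\left(E \right)} = \frac{71}{9 E}$
$v{\left(h \right)} = h^{2} + 64 h$
$\frac{J{\left(47 \right)}}{v{\left(47 \right)}} = \frac{\frac{71}{9} \cdot \frac{1}{47}}{47 \left(64 + 47\right)} = \frac{\frac{71}{9} \cdot \frac{1}{47}}{47 \cdot 111} = \frac{71}{423 \cdot 5217} = \frac{71}{423} \cdot \frac{1}{5217} = \frac{71}{2206791}$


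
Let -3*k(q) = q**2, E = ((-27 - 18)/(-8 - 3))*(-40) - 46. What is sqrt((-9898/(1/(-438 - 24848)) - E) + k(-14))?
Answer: sqrt(272555978838)/33 ≈ 15820.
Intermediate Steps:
E = -2306/11 (E = -45/(-11)*(-40) - 46 = -45*(-1/11)*(-40) - 46 = (45/11)*(-40) - 46 = -1800/11 - 46 = -2306/11 ≈ -209.64)
k(q) = -q**2/3
sqrt((-9898/(1/(-438 - 24848)) - E) + k(-14)) = sqrt((-9898/(1/(-438 - 24848)) - 1*(-2306/11)) - 1/3*(-14)**2) = sqrt((-9898/(1/(-25286)) + 2306/11) - 1/3*196) = sqrt((-9898/(-1/25286) + 2306/11) - 196/3) = sqrt((-9898*(-25286) + 2306/11) - 196/3) = sqrt((250280828 + 2306/11) - 196/3) = sqrt(2753091414/11 - 196/3) = sqrt(8259272086/33) = sqrt(272555978838)/33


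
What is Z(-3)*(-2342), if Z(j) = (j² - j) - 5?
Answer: -16394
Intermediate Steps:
Z(j) = -5 + j² - j
Z(-3)*(-2342) = (-5 + (-3)² - 1*(-3))*(-2342) = (-5 + 9 + 3)*(-2342) = 7*(-2342) = -16394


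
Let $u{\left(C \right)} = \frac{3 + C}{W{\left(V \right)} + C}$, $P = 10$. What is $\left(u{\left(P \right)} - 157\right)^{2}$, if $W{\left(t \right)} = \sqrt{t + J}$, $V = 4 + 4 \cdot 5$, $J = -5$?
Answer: $\frac{158435780}{6561} + \frac{327262 \sqrt{19}}{6561} \approx 24366.0$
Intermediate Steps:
$V = 24$ ($V = 4 + 20 = 24$)
$W{\left(t \right)} = \sqrt{-5 + t}$ ($W{\left(t \right)} = \sqrt{t - 5} = \sqrt{-5 + t}$)
$u{\left(C \right)} = \frac{3 + C}{C + \sqrt{19}}$ ($u{\left(C \right)} = \frac{3 + C}{\sqrt{-5 + 24} + C} = \frac{3 + C}{\sqrt{19} + C} = \frac{3 + C}{C + \sqrt{19}}$)
$\left(u{\left(P \right)} - 157\right)^{2} = \left(\frac{3 + 10}{10 + \sqrt{19}} - 157\right)^{2} = \left(\frac{1}{10 + \sqrt{19}} \cdot 13 - 157\right)^{2} = \left(\frac{13}{10 + \sqrt{19}} - 157\right)^{2} = \left(-157 + \frac{13}{10 + \sqrt{19}}\right)^{2}$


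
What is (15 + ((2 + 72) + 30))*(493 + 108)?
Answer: 71519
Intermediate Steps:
(15 + ((2 + 72) + 30))*(493 + 108) = (15 + (74 + 30))*601 = (15 + 104)*601 = 119*601 = 71519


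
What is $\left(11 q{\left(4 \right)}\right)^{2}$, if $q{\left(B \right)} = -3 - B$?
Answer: $5929$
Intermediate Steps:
$\left(11 q{\left(4 \right)}\right)^{2} = \left(11 \left(-3 - 4\right)\right)^{2} = \left(11 \left(-7\right)\right)^{2} = \left(-77\right)^{2} = 5929$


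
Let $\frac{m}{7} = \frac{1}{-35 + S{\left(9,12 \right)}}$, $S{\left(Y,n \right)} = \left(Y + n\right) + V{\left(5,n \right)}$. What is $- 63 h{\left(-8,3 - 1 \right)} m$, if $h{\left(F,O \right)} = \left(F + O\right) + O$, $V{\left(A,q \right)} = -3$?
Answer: $- \frac{1764}{17} \approx -103.76$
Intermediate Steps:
$S{\left(Y,n \right)} = -3 + Y + n$ ($S{\left(Y,n \right)} = \left(Y + n\right) - 3 = -3 + Y + n$)
$h{\left(F,O \right)} = F + 2 O$
$m = - \frac{7}{17}$ ($m = \frac{7}{-35 + \left(-3 + 9 + 12\right)} = \frac{7}{-35 + 18} = \frac{7}{-17} = 7 \left(- \frac{1}{17}\right) = - \frac{7}{17} \approx -0.41176$)
$- 63 h{\left(-8,3 - 1 \right)} m = - 63 \left(-8 + 2 \left(3 - 1\right)\right) \left(- \frac{7}{17}\right) = - 63 \left(-8 + 2 \cdot 2\right) \left(- \frac{7}{17}\right) = - 63 \left(-8 + 4\right) \left(- \frac{7}{17}\right) = \left(-63\right) \left(-4\right) \left(- \frac{7}{17}\right) = 252 \left(- \frac{7}{17}\right) = - \frac{1764}{17}$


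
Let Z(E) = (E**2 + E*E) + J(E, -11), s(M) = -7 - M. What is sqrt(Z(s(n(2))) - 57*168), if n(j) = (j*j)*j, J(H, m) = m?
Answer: I*sqrt(9137) ≈ 95.588*I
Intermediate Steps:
n(j) = j**3 (n(j) = j**2*j = j**3)
Z(E) = -11 + 2*E**2 (Z(E) = (E**2 + E*E) - 11 = (E**2 + E**2) - 11 = 2*E**2 - 11 = -11 + 2*E**2)
sqrt(Z(s(n(2))) - 57*168) = sqrt((-11 + 2*(-7 - 1*2**3)**2) - 57*168) = sqrt((-11 + 2*(-7 - 1*8)**2) - 9576) = sqrt((-11 + 2*(-7 - 8)**2) - 9576) = sqrt((-11 + 2*(-15)**2) - 9576) = sqrt((-11 + 2*225) - 9576) = sqrt((-11 + 450) - 9576) = sqrt(439 - 9576) = sqrt(-9137) = I*sqrt(9137)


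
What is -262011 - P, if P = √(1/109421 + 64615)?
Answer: -262011 - 2*√193408125751659/109421 ≈ -2.6227e+5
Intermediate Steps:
P = 2*√193408125751659/109421 (P = √(1/109421 + 64615) = √(7070237916/109421) = 2*√193408125751659/109421 ≈ 254.19)
-262011 - P = -262011 - 2*√193408125751659/109421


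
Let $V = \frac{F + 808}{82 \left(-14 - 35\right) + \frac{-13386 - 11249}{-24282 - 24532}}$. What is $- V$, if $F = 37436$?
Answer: $\frac{1866842616}{196110017} \approx 9.5194$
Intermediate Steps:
$V = - \frac{1866842616}{196110017}$ ($V = \frac{37436 + 808}{82 \left(-14 - 35\right) + \frac{-13386 - 11249}{-24282 - 24532}} = \frac{38244}{82 \left(-49\right) - \frac{24635}{-48814}} = \frac{38244}{-4018 - - \frac{24635}{48814}} = \frac{38244}{-4018 + \frac{24635}{48814}} = \frac{38244}{- \frac{196110017}{48814}} = 38244 \left(- \frac{48814}{196110017}\right) = - \frac{1866842616}{196110017} \approx -9.5194$)
$- V = \left(-1\right) \left(- \frac{1866842616}{196110017}\right) = \frac{1866842616}{196110017}$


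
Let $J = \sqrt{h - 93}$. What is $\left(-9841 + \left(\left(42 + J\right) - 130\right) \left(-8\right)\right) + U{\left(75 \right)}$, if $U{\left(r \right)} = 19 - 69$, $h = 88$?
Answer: $-9187 - 8 i \sqrt{5} \approx -9187.0 - 17.889 i$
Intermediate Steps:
$U{\left(r \right)} = -50$
$J = i \sqrt{5}$ ($J = \sqrt{88 - 93} = \sqrt{-5} = i \sqrt{5} \approx 2.2361 i$)
$\left(-9841 + \left(\left(42 + J\right) - 130\right) \left(-8\right)\right) + U{\left(75 \right)} = \left(-9841 + \left(\left(42 + i \sqrt{5}\right) - 130\right) \left(-8\right)\right) - 50 = \left(-9841 + \left(-88 + i \sqrt{5}\right) \left(-8\right)\right) - 50 = \left(-9841 + \left(704 - 8 i \sqrt{5}\right)\right) - 50 = \left(-9137 - 8 i \sqrt{5}\right) - 50 = -9187 - 8 i \sqrt{5}$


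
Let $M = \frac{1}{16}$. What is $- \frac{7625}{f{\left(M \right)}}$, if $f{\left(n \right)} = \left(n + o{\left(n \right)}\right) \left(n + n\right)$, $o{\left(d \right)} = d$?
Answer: $-488000$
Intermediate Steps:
$M = \frac{1}{16} \approx 0.0625$
$f{\left(n \right)} = 4 n^{2}$ ($f{\left(n \right)} = \left(n + n\right) \left(n + n\right) = 2 n 2 n = 4 n^{2}$)
$- \frac{7625}{f{\left(M \right)}} = - \frac{7625}{4 \left(\frac{1}{16}\right)^{2}} = - \frac{7625}{4 \cdot \frac{1}{256}} = - 7625 \frac{1}{\frac{1}{64}} = \left(-7625\right) 64 = -488000$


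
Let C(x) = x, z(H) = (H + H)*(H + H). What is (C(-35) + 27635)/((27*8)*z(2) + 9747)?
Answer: 9200/4401 ≈ 2.0904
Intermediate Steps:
z(H) = 4*H² (z(H) = (2*H)*(2*H) = 4*H²)
(C(-35) + 27635)/((27*8)*z(2) + 9747) = (-35 + 27635)/((27*8)*(4*2²) + 9747) = 27600/(216*(4*4) + 9747) = 27600/(216*16 + 9747) = 27600/(3456 + 9747) = 27600/13203 = 27600*(1/13203) = 9200/4401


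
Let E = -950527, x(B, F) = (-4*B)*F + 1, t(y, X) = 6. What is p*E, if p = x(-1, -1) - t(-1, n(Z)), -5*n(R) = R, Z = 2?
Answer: 8554743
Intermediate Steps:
n(R) = -R/5
x(B, F) = 1 - 4*B*F (x(B, F) = -4*B*F + 1 = 1 - 4*B*F)
p = -9 (p = (1 - 4*(-1)*(-1)) - 1*6 = (1 - 4) - 6 = -3 - 6 = -9)
p*E = -9*(-950527) = 8554743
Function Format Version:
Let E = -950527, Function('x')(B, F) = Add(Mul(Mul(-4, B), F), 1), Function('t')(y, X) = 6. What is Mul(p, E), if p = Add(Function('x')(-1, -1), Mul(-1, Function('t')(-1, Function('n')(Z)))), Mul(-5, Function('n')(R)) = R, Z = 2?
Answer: 8554743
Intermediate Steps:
Function('n')(R) = Mul(Rational(-1, 5), R)
Function('x')(B, F) = Add(1, Mul(-4, B, F)) (Function('x')(B, F) = Add(Mul(-4, B, F), 1) = Add(1, Mul(-4, B, F)))
p = -9 (p = Add(Add(1, Mul(-4, -1, -1)), Mul(-1, 6)) = Add(Add(1, -4), -6) = Add(-3, -6) = -9)
Mul(p, E) = Mul(-9, -950527) = 8554743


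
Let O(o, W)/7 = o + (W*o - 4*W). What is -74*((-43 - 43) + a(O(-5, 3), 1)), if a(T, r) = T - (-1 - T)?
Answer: 39442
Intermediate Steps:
O(o, W) = -28*W + 7*o + 7*W*o (O(o, W) = 7*(o + (W*o - 4*W)) = 7*(o + (-4*W + W*o)) = 7*(o - 4*W + W*o) = -28*W + 7*o + 7*W*o)
a(T, r) = 1 + 2*T (a(T, r) = T + (1 + T) = 1 + 2*T)
-74*((-43 - 43) + a(O(-5, 3), 1)) = -74*((-43 - 43) + (1 + 2*(-28*3 + 7*(-5) + 7*3*(-5)))) = -74*(-86 + (1 + 2*(-84 - 35 - 105))) = -74*(-86 + (1 + 2*(-224))) = -74*(-86 + (1 - 448)) = -74*(-86 - 447) = -74*(-533) = 39442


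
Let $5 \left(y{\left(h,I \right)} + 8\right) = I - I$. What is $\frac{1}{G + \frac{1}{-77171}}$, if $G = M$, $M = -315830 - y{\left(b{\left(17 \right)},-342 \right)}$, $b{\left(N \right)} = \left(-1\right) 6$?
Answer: $- \frac{77171}{24372299563} \approx -3.1663 \cdot 10^{-6}$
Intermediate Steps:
$b{\left(N \right)} = -6$
$y{\left(h,I \right)} = -8$ ($y{\left(h,I \right)} = -8 + \frac{I - I}{5} = -8 + \frac{1}{5} \cdot 0 = -8 + 0 = -8$)
$M = -315822$ ($M = -315830 - -8 = -315830 + 8 = -315822$)
$G = -315822$
$\frac{1}{G + \frac{1}{-77171}} = \frac{1}{-315822 + \frac{1}{-77171}} = \frac{1}{-315822 - \frac{1}{77171}} = \frac{1}{- \frac{24372299563}{77171}} = - \frac{77171}{24372299563}$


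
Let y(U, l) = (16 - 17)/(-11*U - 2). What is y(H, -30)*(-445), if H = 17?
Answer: -445/189 ≈ -2.3545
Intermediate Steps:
y(U, l) = -1/(-2 - 11*U)
y(H, -30)*(-445) = -445/(2 + 11*17) = -445/(2 + 187) = -445/189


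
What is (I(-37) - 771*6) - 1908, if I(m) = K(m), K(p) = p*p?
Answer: -5165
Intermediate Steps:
K(p) = p²
I(m) = m²
(I(-37) - 771*6) - 1908 = ((-37)² - 771*6) - 1908 = (1369 - 4626) - 1908 = -3257 - 1908 = -5165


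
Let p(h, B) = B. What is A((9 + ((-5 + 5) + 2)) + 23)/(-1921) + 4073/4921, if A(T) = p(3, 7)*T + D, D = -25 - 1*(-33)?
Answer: 6613667/9453241 ≈ 0.69962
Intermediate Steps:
D = 8 (D = -25 + 33 = 8)
A(T) = 8 + 7*T (A(T) = 7*T + 8 = 8 + 7*T)
A((9 + ((-5 + 5) + 2)) + 23)/(-1921) + 4073/4921 = (8 + 7*((9 + ((-5 + 5) + 2)) + 23))/(-1921) + 4073/4921 = (8 + 7*((9 + (0 + 2)) + 23))*(-1/1921) + 4073*(1/4921) = (8 + 7*((9 + 2) + 23))*(-1/1921) + 4073/4921 = (8 + 7*(11 + 23))*(-1/1921) + 4073/4921 = (8 + 7*34)*(-1/1921) + 4073/4921 = (8 + 238)*(-1/1921) + 4073/4921 = 246*(-1/1921) + 4073/4921 = -246/1921 + 4073/4921 = 6613667/9453241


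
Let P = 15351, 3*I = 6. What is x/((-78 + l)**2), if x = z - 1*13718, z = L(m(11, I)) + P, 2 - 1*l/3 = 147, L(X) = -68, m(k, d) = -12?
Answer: 1565/263169 ≈ 0.0059467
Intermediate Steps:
I = 2 (I = (1/3)*6 = 2)
l = -435 (l = 6 - 3*147 = 6 - 441 = -435)
z = 15283 (z = -68 + 15351 = 15283)
x = 1565 (x = 15283 - 1*13718 = 15283 - 13718 = 1565)
x/((-78 + l)**2) = 1565/((-78 - 435)**2) = 1565/((-513)**2) = 1565/263169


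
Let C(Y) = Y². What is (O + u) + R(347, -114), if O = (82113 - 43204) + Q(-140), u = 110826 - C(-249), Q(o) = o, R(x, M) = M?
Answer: 87480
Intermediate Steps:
u = 48825 (u = 110826 - 1*(-249)² = 110826 - 1*62001 = 110826 - 62001 = 48825)
O = 38769 (O = (82113 - 43204) - 140 = 38909 - 140 = 38769)
(O + u) + R(347, -114) = (38769 + 48825) - 114 = 87594 - 114 = 87480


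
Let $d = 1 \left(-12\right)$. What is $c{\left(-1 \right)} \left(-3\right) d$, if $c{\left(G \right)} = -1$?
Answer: $-36$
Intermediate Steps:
$d = -12$
$c{\left(-1 \right)} \left(-3\right) d = \left(-1\right) \left(-3\right) \left(-12\right) = 3 \left(-12\right) = -36$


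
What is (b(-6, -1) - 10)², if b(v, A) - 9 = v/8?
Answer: 49/16 ≈ 3.0625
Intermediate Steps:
b(v, A) = 9 + v/8
(b(-6, -1) - 10)² = ((9 + (⅛)*(-6)) - 10)² = ((9 - ¾) - 10)² = (33/4 - 10)² = (-7/4)² = 49/16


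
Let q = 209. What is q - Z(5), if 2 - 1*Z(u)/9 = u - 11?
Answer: 137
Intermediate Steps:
Z(u) = 117 - 9*u (Z(u) = 18 - 9*(u - 11) = 18 - 9*(-11 + u) = 18 + (99 - 9*u) = 117 - 9*u)
q - Z(5) = 209 - (117 - 9*5) = 209 - (117 - 45) = 209 - 1*72 = 209 - 72 = 137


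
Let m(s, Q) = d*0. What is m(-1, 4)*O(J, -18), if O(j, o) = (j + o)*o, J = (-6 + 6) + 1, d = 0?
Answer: 0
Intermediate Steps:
m(s, Q) = 0 (m(s, Q) = 0*0 = 0)
J = 1 (J = 0 + 1 = 1)
O(j, o) = o*(j + o)
m(-1, 4)*O(J, -18) = 0*(-18*(1 - 18)) = 0*(-18*(-17)) = 0*306 = 0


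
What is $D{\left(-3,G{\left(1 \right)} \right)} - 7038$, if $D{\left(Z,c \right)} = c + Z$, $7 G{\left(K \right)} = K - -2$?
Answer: $- \frac{49284}{7} \approx -7040.6$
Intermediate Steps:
$G{\left(K \right)} = \frac{2}{7} + \frac{K}{7}$ ($G{\left(K \right)} = \frac{K - -2}{7} = \frac{K + 2}{7} = \frac{2 + K}{7} = \frac{2}{7} + \frac{K}{7}$)
$D{\left(Z,c \right)} = Z + c$
$D{\left(-3,G{\left(1 \right)} \right)} - 7038 = \left(-3 + \left(\frac{2}{7} + \frac{1}{7} \cdot 1\right)\right) - 7038 = \left(-3 + \left(\frac{2}{7} + \frac{1}{7}\right)\right) - 7038 = \left(-3 + \frac{3}{7}\right) - 7038 = - \frac{18}{7} - 7038 = - \frac{49284}{7}$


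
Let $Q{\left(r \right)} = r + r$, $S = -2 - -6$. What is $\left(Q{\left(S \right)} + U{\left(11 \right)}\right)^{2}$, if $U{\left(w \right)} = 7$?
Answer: $225$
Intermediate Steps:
$S = 4$ ($S = -2 + 6 = 4$)
$Q{\left(r \right)} = 2 r$
$\left(Q{\left(S \right)} + U{\left(11 \right)}\right)^{2} = \left(2 \cdot 4 + 7\right)^{2} = \left(8 + 7\right)^{2} = 15^{2} = 225$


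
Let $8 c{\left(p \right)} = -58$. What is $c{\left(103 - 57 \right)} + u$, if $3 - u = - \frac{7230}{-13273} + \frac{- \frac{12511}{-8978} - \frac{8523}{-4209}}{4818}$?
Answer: $- \frac{1931391034269373}{402757064176038} \approx -4.7954$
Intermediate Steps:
$c{\left(p \right)} = - \frac{29}{4}$ ($c{\left(p \right)} = \frac{1}{8} \left(-58\right) = - \frac{29}{4}$)
$u = \frac{1977195362013805}{805514128352076}$ ($u = 3 - \left(- \frac{7230}{-13273} + \frac{- \frac{12511}{-8978} - \frac{8523}{-4209}}{4818}\right) = 3 - \left(\left(-7230\right) \left(- \frac{1}{13273}\right) + \left(\left(-12511\right) \left(- \frac{1}{8978}\right) - - \frac{2841}{1403}\right) \frac{1}{4818}\right) = 3 - \left(\frac{7230}{13273} + \left(\frac{12511}{8978} + \frac{2841}{1403}\right) \frac{1}{4818}\right) = 3 - \left(\frac{7230}{13273} + \frac{43059431}{12596134} \cdot \frac{1}{4818}\right) = 3 - \left(\frac{7230}{13273} + \frac{43059431}{60688173612}\right) = 3 - \frac{439347023042423}{805514128352076} = \frac{1977195362013805}{805514128352076} \approx 2.4546$)
$c{\left(103 - 57 \right)} + u = - \frac{29}{4} + \frac{1977195362013805}{805514128352076} = - \frac{1931391034269373}{402757064176038}$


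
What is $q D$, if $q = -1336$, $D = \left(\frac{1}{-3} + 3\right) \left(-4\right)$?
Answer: $\frac{42752}{3} \approx 14251.0$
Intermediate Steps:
$D = - \frac{32}{3}$ ($D = \left(- \frac{1}{3} + 3\right) \left(-4\right) = \frac{8}{3} \left(-4\right) = - \frac{32}{3} \approx -10.667$)
$q D = \left(-1336\right) \left(- \frac{32}{3}\right) = \frac{42752}{3}$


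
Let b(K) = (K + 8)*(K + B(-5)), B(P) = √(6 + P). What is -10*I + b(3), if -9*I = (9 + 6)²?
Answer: 294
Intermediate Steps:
I = -25 (I = -(9 + 6)²/9 = -⅑*15² = -⅑*225 = -25)
b(K) = (1 + K)*(8 + K) (b(K) = (K + 8)*(K + √(6 - 5)) = (8 + K)*(K + √1) = (8 + K)*(K + 1) = (8 + K)*(1 + K) = (1 + K)*(8 + K))
-10*I + b(3) = -10*(-25) + (8 + 3² + 9*3) = 250 + (8 + 9 + 27) = 250 + 44 = 294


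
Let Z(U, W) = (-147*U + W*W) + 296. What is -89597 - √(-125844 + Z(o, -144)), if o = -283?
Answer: -89597 - I*√63211 ≈ -89597.0 - 251.42*I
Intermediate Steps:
Z(U, W) = 296 + W² - 147*U (Z(U, W) = (-147*U + W²) + 296 = (W² - 147*U) + 296 = 296 + W² - 147*U)
-89597 - √(-125844 + Z(o, -144)) = -89597 - √(-125844 + (296 + (-144)² - 147*(-283))) = -89597 - √(-125844 + (296 + 20736 + 41601)) = -89597 - √(-125844 + 62633) = -89597 - √(-63211) = -89597 - I*√63211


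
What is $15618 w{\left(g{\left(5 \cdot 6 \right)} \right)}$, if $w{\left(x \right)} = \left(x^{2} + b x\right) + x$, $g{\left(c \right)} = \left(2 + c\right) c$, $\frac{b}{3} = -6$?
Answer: $14138663040$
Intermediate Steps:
$b = -18$ ($b = 3 \left(-6\right) = -18$)
$g{\left(c \right)} = c \left(2 + c\right)$
$w{\left(x \right)} = x^{2} - 17 x$ ($w{\left(x \right)} = \left(x^{2} - 18 x\right) + x = x^{2} - 17 x$)
$15618 w{\left(g{\left(5 \cdot 6 \right)} \right)} = 15618 \cdot 5 \cdot 6 \left(2 + 5 \cdot 6\right) \left(-17 + 5 \cdot 6 \left(2 + 5 \cdot 6\right)\right) = 15618 \cdot 30 \left(2 + 30\right) \left(-17 + 30 \left(2 + 30\right)\right) = 15618 \cdot 30 \cdot 32 \left(-17 + 30 \cdot 32\right) = 15618 \cdot 960 \left(-17 + 960\right) = 15618 \cdot 960 \cdot 943 = 15618 \cdot 905280 = 14138663040$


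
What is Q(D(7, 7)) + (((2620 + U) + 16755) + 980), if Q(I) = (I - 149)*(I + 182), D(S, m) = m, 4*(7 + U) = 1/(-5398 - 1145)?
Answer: -169856281/26172 ≈ -6490.0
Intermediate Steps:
U = -183205/26172 (U = -7 + 1/(4*(-5398 - 1145)) = -7 + (¼)/(-6543) = -7 + (¼)*(-1/6543) = -7 - 1/26172 = -183205/26172 ≈ -7.0000)
Q(I) = (-149 + I)*(182 + I)
Q(D(7, 7)) + (((2620 + U) + 16755) + 980) = (-27118 + 7² + 33*7) + (((2620 - 183205/26172) + 16755) + 980) = (-27118 + 49 + 231) + ((68387435/26172 + 16755) + 980) = -26838 + (506899295/26172 + 980) = -26838 + 532547855/26172 = -169856281/26172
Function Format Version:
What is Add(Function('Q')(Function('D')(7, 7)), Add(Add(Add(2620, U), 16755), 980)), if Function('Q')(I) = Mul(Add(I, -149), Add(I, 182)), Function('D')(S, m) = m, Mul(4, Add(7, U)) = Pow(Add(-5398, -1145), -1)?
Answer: Rational(-169856281, 26172) ≈ -6490.0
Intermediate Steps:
U = Rational(-183205, 26172) (U = Add(-7, Mul(Rational(1, 4), Pow(Add(-5398, -1145), -1))) = Add(-7, Mul(Rational(1, 4), Pow(-6543, -1))) = Add(-7, Mul(Rational(1, 4), Rational(-1, 6543))) = Add(-7, Rational(-1, 26172)) = Rational(-183205, 26172) ≈ -7.0000)
Function('Q')(I) = Mul(Add(-149, I), Add(182, I))
Add(Function('Q')(Function('D')(7, 7)), Add(Add(Add(2620, U), 16755), 980)) = Add(Add(-27118, Pow(7, 2), Mul(33, 7)), Add(Add(Add(2620, Rational(-183205, 26172)), 16755), 980)) = Add(Add(-27118, 49, 231), Add(Add(Rational(68387435, 26172), 16755), 980)) = Add(-26838, Add(Rational(506899295, 26172), 980)) = Add(-26838, Rational(532547855, 26172)) = Rational(-169856281, 26172)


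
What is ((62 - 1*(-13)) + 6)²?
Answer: 6561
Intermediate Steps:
((62 - 1*(-13)) + 6)² = ((62 + 13) + 6)² = (75 + 6)² = 81² = 6561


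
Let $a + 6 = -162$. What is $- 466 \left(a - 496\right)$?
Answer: $309424$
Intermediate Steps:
$a = -168$ ($a = -6 - 162 = -168$)
$- 466 \left(a - 496\right) = - 466 \left(-168 - 496\right) = \left(-466\right) \left(-664\right) = 309424$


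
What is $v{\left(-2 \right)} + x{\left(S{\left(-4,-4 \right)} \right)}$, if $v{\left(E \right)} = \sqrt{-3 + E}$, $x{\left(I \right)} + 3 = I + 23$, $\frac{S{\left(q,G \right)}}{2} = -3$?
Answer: $14 + i \sqrt{5} \approx 14.0 + 2.2361 i$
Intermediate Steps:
$S{\left(q,G \right)} = -6$ ($S{\left(q,G \right)} = 2 \left(-3\right) = -6$)
$x{\left(I \right)} = 20 + I$ ($x{\left(I \right)} = -3 + \left(I + 23\right) = -3 + \left(23 + I\right) = 20 + I$)
$v{\left(-2 \right)} + x{\left(S{\left(-4,-4 \right)} \right)} = \sqrt{-3 - 2} + \left(20 - 6\right) = \sqrt{-5} + 14 = i \sqrt{5} + 14 = 14 + i \sqrt{5}$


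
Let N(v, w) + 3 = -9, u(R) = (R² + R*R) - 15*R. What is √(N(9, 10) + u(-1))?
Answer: √5 ≈ 2.2361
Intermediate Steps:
u(R) = -15*R + 2*R² (u(R) = (R² + R²) - 15*R = 2*R² - 15*R = -15*R + 2*R²)
N(v, w) = -12 (N(v, w) = -3 - 9 = -12)
√(N(9, 10) + u(-1)) = √(-12 - (-15 + 2*(-1))) = √(-12 - (-15 - 2)) = √(-12 - 1*(-17)) = √(-12 + 17) = √5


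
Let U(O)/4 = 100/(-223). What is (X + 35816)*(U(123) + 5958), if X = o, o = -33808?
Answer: 2667093872/223 ≈ 1.1960e+7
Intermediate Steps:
U(O) = -400/223 (U(O) = 4*(100/(-223)) = 4*(100*(-1/223)) = 4*(-100/223) = -400/223)
X = -33808
(X + 35816)*(U(123) + 5958) = (-33808 + 35816)*(-400/223 + 5958) = 2008*(1328234/223) = 2667093872/223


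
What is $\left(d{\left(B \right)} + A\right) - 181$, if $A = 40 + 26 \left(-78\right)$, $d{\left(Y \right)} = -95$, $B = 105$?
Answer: $-2264$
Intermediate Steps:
$A = -1988$ ($A = 40 - 2028 = -1988$)
$\left(d{\left(B \right)} + A\right) - 181 = \left(-95 - 1988\right) - 181 = -2083 - 181 = -2264$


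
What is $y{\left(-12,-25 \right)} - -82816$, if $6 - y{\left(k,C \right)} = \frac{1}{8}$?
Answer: $\frac{662575}{8} \approx 82822.0$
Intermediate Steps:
$y{\left(k,C \right)} = \frac{47}{8}$ ($y{\left(k,C \right)} = 6 - \frac{1}{8} = \frac{47}{8}$)
$y{\left(-12,-25 \right)} - -82816 = \frac{47}{8} - -82816 = \frac{47}{8} + 82816 = \frac{662575}{8}$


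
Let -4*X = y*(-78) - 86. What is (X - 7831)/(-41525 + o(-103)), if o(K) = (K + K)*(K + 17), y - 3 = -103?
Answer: 19519/47618 ≈ 0.40991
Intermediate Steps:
y = -100 (y = 3 - 103 = -100)
o(K) = 2*K*(17 + K) (o(K) = (2*K)*(17 + K) = 2*K*(17 + K))
X = -3857/2 (X = -(-100*(-78) - 86)/4 = -(7800 - 86)/4 = -1/4*7714 = -3857/2 ≈ -1928.5)
(X - 7831)/(-41525 + o(-103)) = (-3857/2 - 7831)/(-41525 + 2*(-103)*(17 - 103)) = -19519/(2*(-41525 + 2*(-103)*(-86))) = -19519/(2*(-41525 + 17716)) = -19519/2/(-23809) = -19519/2*(-1/23809) = 19519/47618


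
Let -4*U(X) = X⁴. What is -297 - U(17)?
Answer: 82333/4 ≈ 20583.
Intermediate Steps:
U(X) = -X⁴/4
-297 - U(17) = -297 - (-1)*17⁴/4 = -297 - (-1)*83521/4 = -297 - 1*(-83521/4) = -297 + 83521/4 = 82333/4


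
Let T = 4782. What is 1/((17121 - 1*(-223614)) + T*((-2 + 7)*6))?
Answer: 1/384195 ≈ 2.6028e-6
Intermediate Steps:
1/((17121 - 1*(-223614)) + T*((-2 + 7)*6)) = 1/((17121 - 1*(-223614)) + 4782*((-2 + 7)*6)) = 1/((17121 + 223614) + 4782*(5*6)) = 1/(240735 + 4782*30) = 1/(240735 + 143460) = 1/384195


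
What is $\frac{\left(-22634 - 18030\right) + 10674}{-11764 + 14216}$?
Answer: $- \frac{14995}{1226} \approx -12.231$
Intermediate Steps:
$\frac{\left(-22634 - 18030\right) + 10674}{-11764 + 14216} = \frac{\left(-22634 - 18030\right) + 10674}{2452} = \left(-40664 + 10674\right) \frac{1}{2452} = \left(-29990\right) \frac{1}{2452} = - \frac{14995}{1226}$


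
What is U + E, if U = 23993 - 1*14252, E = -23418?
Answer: -13677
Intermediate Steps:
U = 9741 (U = 23993 - 14252 = 9741)
U + E = 9741 - 23418 = -13677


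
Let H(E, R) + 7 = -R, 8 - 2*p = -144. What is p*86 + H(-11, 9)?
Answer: 6520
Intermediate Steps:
p = 76 (p = 4 - 1/2*(-144) = 4 + 72 = 76)
H(E, R) = -7 - R
p*86 + H(-11, 9) = 76*86 + (-7 - 1*9) = 6536 + (-7 - 9) = 6536 - 16 = 6520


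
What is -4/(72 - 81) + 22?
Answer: 202/9 ≈ 22.444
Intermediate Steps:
-4/(72 - 81) + 22 = -4/(-9) + 22 = -4*(-1/9) + 22 = 4/9 + 22 = 202/9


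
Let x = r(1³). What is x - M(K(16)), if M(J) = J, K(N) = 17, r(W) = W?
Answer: -16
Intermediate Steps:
x = 1 (x = 1³ = 1)
x - M(K(16)) = 1 - 1*17 = 1 - 17 = -16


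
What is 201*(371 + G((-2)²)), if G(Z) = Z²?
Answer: 77787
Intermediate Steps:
201*(371 + G((-2)²)) = 201*(371 + ((-2)²)²) = 201*(371 + 4²) = 201*(371 + 16) = 201*387 = 77787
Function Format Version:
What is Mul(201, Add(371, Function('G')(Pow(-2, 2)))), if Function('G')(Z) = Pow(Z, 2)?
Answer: 77787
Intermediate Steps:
Mul(201, Add(371, Function('G')(Pow(-2, 2)))) = Mul(201, Add(371, Pow(Pow(-2, 2), 2))) = Mul(201, Add(371, Pow(4, 2))) = Mul(201, Add(371, 16)) = Mul(201, 387) = 77787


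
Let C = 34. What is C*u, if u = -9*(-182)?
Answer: 55692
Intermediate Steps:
u = 1638
C*u = 34*1638 = 55692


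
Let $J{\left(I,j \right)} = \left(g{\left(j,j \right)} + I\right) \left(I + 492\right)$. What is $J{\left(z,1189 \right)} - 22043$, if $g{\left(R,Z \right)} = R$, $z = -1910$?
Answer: $1000335$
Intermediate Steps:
$J{\left(I,j \right)} = \left(492 + I\right) \left(I + j\right)$ ($J{\left(I,j \right)} = \left(j + I\right) \left(I + 492\right) = \left(I + j\right) \left(492 + I\right) = \left(492 + I\right) \left(I + j\right)$)
$J{\left(z,1189 \right)} - 22043 = \left(\left(-1910\right)^{2} + 492 \left(-1910\right) + 492 \cdot 1189 - 2270990\right) - 22043 = \left(3648100 - 939720 + 584988 - 2270990\right) - 22043 = 1022378 - 22043 = 1000335$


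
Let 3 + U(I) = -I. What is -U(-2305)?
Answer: -2302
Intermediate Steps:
U(I) = -3 - I
-U(-2305) = -(-3 - 1*(-2305)) = -(-3 + 2305) = -1*2302 = -2302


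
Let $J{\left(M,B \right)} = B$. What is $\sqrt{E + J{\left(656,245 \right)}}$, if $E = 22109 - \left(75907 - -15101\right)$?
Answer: $i \sqrt{68654} \approx 262.02 i$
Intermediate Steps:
$E = -68899$ ($E = 22109 - \left(75907 + 15101\right) = 22109 - 91008 = -68899$)
$\sqrt{E + J{\left(656,245 \right)}} = \sqrt{-68899 + 245} = \sqrt{-68654} = i \sqrt{68654}$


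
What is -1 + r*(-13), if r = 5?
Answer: -66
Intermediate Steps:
-1 + r*(-13) = -1 + 5*(-13) = -1 - 65 = -66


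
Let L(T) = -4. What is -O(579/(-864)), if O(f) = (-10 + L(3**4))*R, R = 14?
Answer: 196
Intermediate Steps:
O(f) = -196 (O(f) = (-10 - 4)*14 = -14*14 = -196)
-O(579/(-864)) = -1*(-196) = 196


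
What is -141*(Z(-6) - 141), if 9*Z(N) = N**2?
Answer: 19317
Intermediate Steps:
Z(N) = N**2/9
-141*(Z(-6) - 141) = -141*((1/9)*(-6)**2 - 141) = -141*((1/9)*36 - 141) = -141*(4 - 141) = -141*(-137) = 19317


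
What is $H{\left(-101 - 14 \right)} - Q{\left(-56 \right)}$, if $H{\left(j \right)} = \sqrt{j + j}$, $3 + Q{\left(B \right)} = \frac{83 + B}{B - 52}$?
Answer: $\frac{13}{4} + i \sqrt{230} \approx 3.25 + 15.166 i$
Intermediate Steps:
$Q{\left(B \right)} = -3 + \frac{83 + B}{-52 + B}$ ($Q{\left(B \right)} = -3 + \frac{83 + B}{B - 52} = -3 + \frac{83 + B}{-52 + B}$)
$H{\left(j \right)} = \sqrt{2} \sqrt{j}$ ($H{\left(j \right)} = \sqrt{2 j} = \sqrt{2} \sqrt{j}$)
$H{\left(-101 - 14 \right)} - Q{\left(-56 \right)} = \sqrt{2} \sqrt{-101 - 14} - \frac{239 - -112}{-52 - 56} = \sqrt{2} \sqrt{-101 - 14} - \frac{239 + 112}{-108} = \sqrt{2} \sqrt{-115} - \left(- \frac{1}{108}\right) 351 = \sqrt{2} i \sqrt{115} - - \frac{13}{4} = i \sqrt{230} + \frac{13}{4} = \frac{13}{4} + i \sqrt{230}$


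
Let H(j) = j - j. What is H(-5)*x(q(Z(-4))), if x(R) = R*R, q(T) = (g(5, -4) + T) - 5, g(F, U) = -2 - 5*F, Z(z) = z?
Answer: 0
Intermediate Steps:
H(j) = 0
q(T) = -32 + T (q(T) = ((-2 - 5*5) + T) - 5 = ((-2 - 25) + T) - 5 = (-27 + T) - 5 = -32 + T)
x(R) = R²
H(-5)*x(q(Z(-4))) = 0*(-32 - 4)² = 0*(-36)² = 0*1296 = 0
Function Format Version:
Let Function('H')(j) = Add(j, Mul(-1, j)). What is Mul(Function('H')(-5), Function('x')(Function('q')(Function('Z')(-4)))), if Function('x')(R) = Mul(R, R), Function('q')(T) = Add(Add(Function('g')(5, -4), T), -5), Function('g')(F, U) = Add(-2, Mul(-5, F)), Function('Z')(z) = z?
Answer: 0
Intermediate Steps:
Function('H')(j) = 0
Function('q')(T) = Add(-32, T) (Function('q')(T) = Add(Add(Add(-2, Mul(-5, 5)), T), -5) = Add(Add(Add(-2, -25), T), -5) = Add(Add(-27, T), -5) = Add(-32, T))
Function('x')(R) = Pow(R, 2)
Mul(Function('H')(-5), Function('x')(Function('q')(Function('Z')(-4)))) = Mul(0, Pow(Add(-32, -4), 2)) = Mul(0, Pow(-36, 2)) = Mul(0, 1296) = 0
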